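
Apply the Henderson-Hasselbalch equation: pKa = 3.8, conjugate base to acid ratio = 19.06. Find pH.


pH = pKa + log10([A-]/[HA])
pH = 3.8 + log10(19.06)
pH = 5.0801

5.0801


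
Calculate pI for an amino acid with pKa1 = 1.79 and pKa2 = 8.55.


pI = (pKa1 + pKa2) / 2
pI = (1.79 + 8.55) / 2
pI = 5.17

5.17


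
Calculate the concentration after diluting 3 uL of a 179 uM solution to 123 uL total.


C2 = C1 * V1 / V2
C2 = 179 * 3 / 123
C2 = 4.3659 uM

4.3659 uM


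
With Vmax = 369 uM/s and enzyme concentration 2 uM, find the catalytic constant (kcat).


kcat = Vmax / [E]t
kcat = 369 / 2
kcat = 184.5 s^-1

184.5 s^-1


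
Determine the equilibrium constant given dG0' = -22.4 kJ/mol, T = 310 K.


Keq = exp(-dG0 * 1000 / (R * T))
Keq = exp(-(-22.4) * 1000 / (8.314 * 310))
Keq = 5949.9088

5949.9088


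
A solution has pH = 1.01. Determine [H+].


[H+] = 10^(-pH)
[H+] = 10^(-1.01)
[H+] = 0.0977 M

0.0977 M


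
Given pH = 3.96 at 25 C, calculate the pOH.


pOH = 14 - pH
pOH = 14 - 3.96
pOH = 10.04

10.04


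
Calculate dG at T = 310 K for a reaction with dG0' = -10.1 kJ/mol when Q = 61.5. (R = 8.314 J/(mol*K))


dG = dG0' + RT * ln(Q) / 1000
dG = -10.1 + 8.314 * 310 * ln(61.5) / 1000
dG = 0.5162 kJ/mol

0.5162 kJ/mol


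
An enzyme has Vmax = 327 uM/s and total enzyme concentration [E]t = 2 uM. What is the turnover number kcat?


kcat = Vmax / [E]t
kcat = 327 / 2
kcat = 163.5 s^-1

163.5 s^-1


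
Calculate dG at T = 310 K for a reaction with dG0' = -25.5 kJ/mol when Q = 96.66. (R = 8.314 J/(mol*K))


dG = dG0' + RT * ln(Q) / 1000
dG = -25.5 + 8.314 * 310 * ln(96.66) / 1000
dG = -13.7185 kJ/mol

-13.7185 kJ/mol


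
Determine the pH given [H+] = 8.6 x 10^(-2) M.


pH = -log10([H+])
pH = -log10(8.6 x 10^(-2))
pH = 1.0655

1.0655


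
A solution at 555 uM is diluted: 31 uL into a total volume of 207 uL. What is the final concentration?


C2 = C1 * V1 / V2
C2 = 555 * 31 / 207
C2 = 83.1159 uM

83.1159 uM


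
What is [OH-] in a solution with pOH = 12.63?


[OH-] = 10^(-pOH)
[OH-] = 10^(-12.63)
[OH-] = 2.344e-13 M

2.344e-13 M


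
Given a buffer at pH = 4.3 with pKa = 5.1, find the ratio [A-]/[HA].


[A-]/[HA] = 10^(pH - pKa)
= 10^(4.3 - 5.1)
= 0.1585

0.1585


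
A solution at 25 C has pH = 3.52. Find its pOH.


pOH = 14 - pH
pOH = 14 - 3.52
pOH = 10.48

10.48


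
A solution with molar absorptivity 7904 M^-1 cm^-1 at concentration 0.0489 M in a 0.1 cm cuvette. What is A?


A = epsilon * c * l
A = 7904 * 0.0489 * 0.1
A = 38.6506

38.6506


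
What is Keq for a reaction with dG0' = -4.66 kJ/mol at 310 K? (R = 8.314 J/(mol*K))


Keq = exp(-dG0 * 1000 / (R * T))
Keq = exp(-(-4.66) * 1000 / (8.314 * 310))
Keq = 6.0986

6.0986


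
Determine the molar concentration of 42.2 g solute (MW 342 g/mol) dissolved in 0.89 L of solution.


C = (mass / MW) / volume
C = (42.2 / 342) / 0.89
C = 0.1386 M

0.1386 M


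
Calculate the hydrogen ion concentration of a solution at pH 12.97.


[H+] = 10^(-pH)
[H+] = 10^(-12.97)
[H+] = 1.072e-13 M

1.072e-13 M


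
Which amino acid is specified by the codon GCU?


Standard genetic code lookup.
Codon GCU -> Ala

Ala


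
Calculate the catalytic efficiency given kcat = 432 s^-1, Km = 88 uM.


Catalytic efficiency = kcat / Km
= 432 / 88
= 4.9091 uM^-1*s^-1

4.9091 uM^-1*s^-1


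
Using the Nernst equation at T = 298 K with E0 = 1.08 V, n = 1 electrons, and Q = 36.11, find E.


E = E0 - (RT/nF) * ln(Q)
E = 1.08 - (8.314 * 298 / (1 * 96485)) * ln(36.11)
E = 0.9879 V

0.9879 V


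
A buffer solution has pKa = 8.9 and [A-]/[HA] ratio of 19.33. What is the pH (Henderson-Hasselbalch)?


pH = pKa + log10([A-]/[HA])
pH = 8.9 + log10(19.33)
pH = 10.1862

10.1862


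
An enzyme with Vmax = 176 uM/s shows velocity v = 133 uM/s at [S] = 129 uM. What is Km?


Km = [S] * (Vmax - v) / v
Km = 129 * (176 - 133) / 133
Km = 41.7068 uM

41.7068 uM


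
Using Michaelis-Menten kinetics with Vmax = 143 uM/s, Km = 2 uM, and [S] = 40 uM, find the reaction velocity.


v = Vmax * [S] / (Km + [S])
v = 143 * 40 / (2 + 40)
v = 136.1905 uM/s

136.1905 uM/s


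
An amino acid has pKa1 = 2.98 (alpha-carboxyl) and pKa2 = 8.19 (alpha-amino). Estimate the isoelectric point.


pI = (pKa1 + pKa2) / 2
pI = (2.98 + 8.19) / 2
pI = 5.585

5.585


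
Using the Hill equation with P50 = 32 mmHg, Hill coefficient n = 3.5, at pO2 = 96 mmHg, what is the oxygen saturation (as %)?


Y = pO2^n / (P50^n + pO2^n)
Y = 96^3.5 / (32^3.5 + 96^3.5)
Y = 97.91%

97.91%


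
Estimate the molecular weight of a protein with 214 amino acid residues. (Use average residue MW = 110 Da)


MW = n_residues * 110 Da
MW = 214 * 110
MW = 23540 Da

23540 Da


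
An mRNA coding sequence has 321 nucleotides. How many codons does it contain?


codons = nucleotides / 3
codons = 321 / 3 = 107

107


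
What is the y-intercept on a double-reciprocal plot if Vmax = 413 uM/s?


y-intercept = 1/Vmax
= 1/413
= 0.0024 s/uM

0.0024 s/uM


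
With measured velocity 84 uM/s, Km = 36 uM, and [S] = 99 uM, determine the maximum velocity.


Vmax = v * (Km + [S]) / [S]
Vmax = 84 * (36 + 99) / 99
Vmax = 114.5455 uM/s

114.5455 uM/s


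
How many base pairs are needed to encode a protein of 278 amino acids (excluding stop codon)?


Each amino acid = 1 codon = 3 bp
bp = 278 * 3 = 834 bp

834 bp


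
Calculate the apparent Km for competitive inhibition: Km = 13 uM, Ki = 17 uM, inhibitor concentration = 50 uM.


Km_app = Km * (1 + [I]/Ki)
Km_app = 13 * (1 + 50/17)
Km_app = 51.2353 uM

51.2353 uM


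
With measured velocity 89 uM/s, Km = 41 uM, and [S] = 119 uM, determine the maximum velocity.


Vmax = v * (Km + [S]) / [S]
Vmax = 89 * (41 + 119) / 119
Vmax = 119.6639 uM/s

119.6639 uM/s


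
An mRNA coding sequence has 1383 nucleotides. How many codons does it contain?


codons = nucleotides / 3
codons = 1383 / 3 = 461

461


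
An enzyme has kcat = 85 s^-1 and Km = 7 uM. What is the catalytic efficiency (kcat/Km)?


Catalytic efficiency = kcat / Km
= 85 / 7
= 12.1429 uM^-1*s^-1

12.1429 uM^-1*s^-1


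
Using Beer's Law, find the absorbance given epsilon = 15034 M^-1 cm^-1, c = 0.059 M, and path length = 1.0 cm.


A = epsilon * c * l
A = 15034 * 0.059 * 1.0
A = 887.006

887.006


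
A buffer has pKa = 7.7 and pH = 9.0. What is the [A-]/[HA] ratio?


[A-]/[HA] = 10^(pH - pKa)
= 10^(9.0 - 7.7)
= 19.9526

19.9526


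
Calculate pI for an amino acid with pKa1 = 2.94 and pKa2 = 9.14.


pI = (pKa1 + pKa2) / 2
pI = (2.94 + 9.14) / 2
pI = 6.04

6.04


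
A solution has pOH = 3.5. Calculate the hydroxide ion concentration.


[OH-] = 10^(-pOH)
[OH-] = 10^(-3.5)
[OH-] = 3.162e-04 M

3.162e-04 M


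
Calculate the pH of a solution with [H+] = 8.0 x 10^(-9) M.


pH = -log10([H+])
pH = -log10(8.0 x 10^(-9))
pH = 8.0969

8.0969


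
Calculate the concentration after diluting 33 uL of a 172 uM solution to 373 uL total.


C2 = C1 * V1 / V2
C2 = 172 * 33 / 373
C2 = 15.2172 uM

15.2172 uM


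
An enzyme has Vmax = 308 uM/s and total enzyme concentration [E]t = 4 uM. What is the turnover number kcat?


kcat = Vmax / [E]t
kcat = 308 / 4
kcat = 77.0 s^-1

77.0 s^-1


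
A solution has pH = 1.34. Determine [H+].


[H+] = 10^(-pH)
[H+] = 10^(-1.34)
[H+] = 0.0457 M

0.0457 M


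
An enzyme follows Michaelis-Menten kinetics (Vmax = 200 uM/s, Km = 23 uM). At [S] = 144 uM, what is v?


v = Vmax * [S] / (Km + [S])
v = 200 * 144 / (23 + 144)
v = 172.4551 uM/s

172.4551 uM/s


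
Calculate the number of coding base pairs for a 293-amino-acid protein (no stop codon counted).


Each amino acid = 1 codon = 3 bp
bp = 293 * 3 = 879 bp

879 bp


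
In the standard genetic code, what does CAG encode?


Standard genetic code lookup.
Codon CAG -> Gln

Gln


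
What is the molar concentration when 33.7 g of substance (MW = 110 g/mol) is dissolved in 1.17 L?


C = (mass / MW) / volume
C = (33.7 / 110) / 1.17
C = 0.2618 M

0.2618 M


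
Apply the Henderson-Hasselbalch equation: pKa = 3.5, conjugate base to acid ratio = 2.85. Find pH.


pH = pKa + log10([A-]/[HA])
pH = 3.5 + log10(2.85)
pH = 3.9548

3.9548


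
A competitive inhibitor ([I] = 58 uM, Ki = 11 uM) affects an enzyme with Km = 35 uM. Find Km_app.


Km_app = Km * (1 + [I]/Ki)
Km_app = 35 * (1 + 58/11)
Km_app = 219.5455 uM

219.5455 uM


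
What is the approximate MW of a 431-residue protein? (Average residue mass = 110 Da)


MW = n_residues * 110 Da
MW = 431 * 110
MW = 47410 Da

47410 Da


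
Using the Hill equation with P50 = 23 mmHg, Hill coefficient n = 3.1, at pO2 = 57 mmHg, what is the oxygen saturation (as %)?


Y = pO2^n / (P50^n + pO2^n)
Y = 57^3.1 / (23^3.1 + 57^3.1)
Y = 94.34%

94.34%


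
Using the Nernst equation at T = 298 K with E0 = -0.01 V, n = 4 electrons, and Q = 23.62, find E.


E = E0 - (RT/nF) * ln(Q)
E = -0.01 - (8.314 * 298 / (4 * 96485)) * ln(23.62)
E = -0.0303 V

-0.0303 V


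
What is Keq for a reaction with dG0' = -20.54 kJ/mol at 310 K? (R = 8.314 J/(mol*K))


Keq = exp(-dG0 * 1000 / (R * T))
Keq = exp(-(-20.54) * 1000 / (8.314 * 310))
Keq = 2891.2866

2891.2866


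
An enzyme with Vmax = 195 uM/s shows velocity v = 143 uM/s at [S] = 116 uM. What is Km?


Km = [S] * (Vmax - v) / v
Km = 116 * (195 - 143) / 143
Km = 42.1818 uM

42.1818 uM


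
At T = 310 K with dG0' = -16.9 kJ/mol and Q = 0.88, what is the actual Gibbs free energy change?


dG = dG0' + RT * ln(Q) / 1000
dG = -16.9 + 8.314 * 310 * ln(0.88) / 1000
dG = -17.2295 kJ/mol

-17.2295 kJ/mol


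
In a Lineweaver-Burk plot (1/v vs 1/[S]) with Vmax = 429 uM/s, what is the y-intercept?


y-intercept = 1/Vmax
= 1/429
= 0.0023 s/uM

0.0023 s/uM


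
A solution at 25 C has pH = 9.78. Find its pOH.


pOH = 14 - pH
pOH = 14 - 9.78
pOH = 4.22

4.22


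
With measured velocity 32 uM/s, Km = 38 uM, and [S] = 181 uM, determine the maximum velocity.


Vmax = v * (Km + [S]) / [S]
Vmax = 32 * (38 + 181) / 181
Vmax = 38.7182 uM/s

38.7182 uM/s


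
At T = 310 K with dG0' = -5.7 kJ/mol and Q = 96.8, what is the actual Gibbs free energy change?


dG = dG0' + RT * ln(Q) / 1000
dG = -5.7 + 8.314 * 310 * ln(96.8) / 1000
dG = 6.0853 kJ/mol

6.0853 kJ/mol


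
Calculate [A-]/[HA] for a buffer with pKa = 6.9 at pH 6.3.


[A-]/[HA] = 10^(pH - pKa)
= 10^(6.3 - 6.9)
= 0.2512

0.2512


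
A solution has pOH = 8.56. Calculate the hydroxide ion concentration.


[OH-] = 10^(-pOH)
[OH-] = 10^(-8.56)
[OH-] = 2.754e-09 M

2.754e-09 M


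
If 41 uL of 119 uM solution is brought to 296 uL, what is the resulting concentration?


C2 = C1 * V1 / V2
C2 = 119 * 41 / 296
C2 = 16.4831 uM

16.4831 uM


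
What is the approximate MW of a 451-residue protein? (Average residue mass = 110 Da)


MW = n_residues * 110 Da
MW = 451 * 110
MW = 49610 Da

49610 Da


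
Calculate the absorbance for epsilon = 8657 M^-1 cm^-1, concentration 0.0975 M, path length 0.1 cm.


A = epsilon * c * l
A = 8657 * 0.0975 * 0.1
A = 84.4058

84.4058


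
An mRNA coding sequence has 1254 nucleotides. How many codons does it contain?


codons = nucleotides / 3
codons = 1254 / 3 = 418

418


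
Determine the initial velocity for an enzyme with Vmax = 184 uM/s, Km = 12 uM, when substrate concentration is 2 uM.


v = Vmax * [S] / (Km + [S])
v = 184 * 2 / (12 + 2)
v = 26.2857 uM/s

26.2857 uM/s


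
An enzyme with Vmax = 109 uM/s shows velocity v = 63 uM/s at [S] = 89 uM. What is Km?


Km = [S] * (Vmax - v) / v
Km = 89 * (109 - 63) / 63
Km = 64.9841 uM

64.9841 uM


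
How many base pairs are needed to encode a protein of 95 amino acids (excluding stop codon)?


Each amino acid = 1 codon = 3 bp
bp = 95 * 3 = 285 bp

285 bp


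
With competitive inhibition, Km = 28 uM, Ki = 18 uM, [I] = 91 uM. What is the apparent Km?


Km_app = Km * (1 + [I]/Ki)
Km_app = 28 * (1 + 91/18)
Km_app = 169.5556 uM

169.5556 uM


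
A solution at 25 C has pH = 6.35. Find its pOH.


pOH = 14 - pH
pOH = 14 - 6.35
pOH = 7.65

7.65


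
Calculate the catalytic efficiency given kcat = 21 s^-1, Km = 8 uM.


Catalytic efficiency = kcat / Km
= 21 / 8
= 2.625 uM^-1*s^-1

2.625 uM^-1*s^-1


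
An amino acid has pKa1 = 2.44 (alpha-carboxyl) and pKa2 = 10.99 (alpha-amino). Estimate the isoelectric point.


pI = (pKa1 + pKa2) / 2
pI = (2.44 + 10.99) / 2
pI = 6.715

6.715


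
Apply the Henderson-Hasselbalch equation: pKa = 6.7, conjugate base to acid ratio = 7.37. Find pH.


pH = pKa + log10([A-]/[HA])
pH = 6.7 + log10(7.37)
pH = 7.5675

7.5675


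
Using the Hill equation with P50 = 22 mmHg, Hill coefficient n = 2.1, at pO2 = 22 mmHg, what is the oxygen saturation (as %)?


Y = pO2^n / (P50^n + pO2^n)
Y = 22^2.1 / (22^2.1 + 22^2.1)
Y = 50.0%

50.0%


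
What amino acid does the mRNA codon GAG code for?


Standard genetic code lookup.
Codon GAG -> Glu

Glu


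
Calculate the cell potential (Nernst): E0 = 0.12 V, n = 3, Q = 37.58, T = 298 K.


E = E0 - (RT/nF) * ln(Q)
E = 0.12 - (8.314 * 298 / (3 * 96485)) * ln(37.58)
E = 0.089 V

0.089 V


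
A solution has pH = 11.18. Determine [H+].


[H+] = 10^(-pH)
[H+] = 10^(-11.18)
[H+] = 6.607e-12 M

6.607e-12 M


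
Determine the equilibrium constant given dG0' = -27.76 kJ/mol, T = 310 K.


Keq = exp(-dG0 * 1000 / (R * T))
Keq = exp(-(-27.76) * 1000 / (8.314 * 310))
Keq = 47609.8378

47609.8378


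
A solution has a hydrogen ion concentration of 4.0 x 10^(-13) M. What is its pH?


pH = -log10([H+])
pH = -log10(4.0 x 10^(-13))
pH = 12.3979

12.3979


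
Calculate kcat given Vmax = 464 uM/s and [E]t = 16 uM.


kcat = Vmax / [E]t
kcat = 464 / 16
kcat = 29.0 s^-1

29.0 s^-1


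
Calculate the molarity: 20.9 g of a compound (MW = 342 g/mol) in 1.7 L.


C = (mass / MW) / volume
C = (20.9 / 342) / 1.7
C = 0.0359 M

0.0359 M


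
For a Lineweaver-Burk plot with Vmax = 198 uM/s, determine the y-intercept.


y-intercept = 1/Vmax
= 1/198
= 0.0051 s/uM

0.0051 s/uM


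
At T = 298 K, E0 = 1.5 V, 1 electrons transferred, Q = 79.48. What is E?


E = E0 - (RT/nF) * ln(Q)
E = 1.5 - (8.314 * 298 / (1 * 96485)) * ln(79.48)
E = 1.3876 V

1.3876 V


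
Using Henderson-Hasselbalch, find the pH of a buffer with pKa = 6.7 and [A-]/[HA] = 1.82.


pH = pKa + log10([A-]/[HA])
pH = 6.7 + log10(1.82)
pH = 6.9601

6.9601


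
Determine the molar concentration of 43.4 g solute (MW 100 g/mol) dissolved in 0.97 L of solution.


C = (mass / MW) / volume
C = (43.4 / 100) / 0.97
C = 0.4474 M

0.4474 M


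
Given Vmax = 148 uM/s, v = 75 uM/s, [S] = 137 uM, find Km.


Km = [S] * (Vmax - v) / v
Km = 137 * (148 - 75) / 75
Km = 133.3467 uM

133.3467 uM


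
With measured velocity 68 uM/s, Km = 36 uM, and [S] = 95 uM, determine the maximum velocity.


Vmax = v * (Km + [S]) / [S]
Vmax = 68 * (36 + 95) / 95
Vmax = 93.7684 uM/s

93.7684 uM/s


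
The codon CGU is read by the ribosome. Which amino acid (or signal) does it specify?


Standard genetic code lookup.
Codon CGU -> Arg

Arg


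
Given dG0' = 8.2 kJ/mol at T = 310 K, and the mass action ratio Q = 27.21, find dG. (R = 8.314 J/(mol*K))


dG = dG0' + RT * ln(Q) / 1000
dG = 8.2 + 8.314 * 310 * ln(27.21) / 1000
dG = 16.7145 kJ/mol

16.7145 kJ/mol


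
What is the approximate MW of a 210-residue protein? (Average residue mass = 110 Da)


MW = n_residues * 110 Da
MW = 210 * 110
MW = 23100 Da

23100 Da


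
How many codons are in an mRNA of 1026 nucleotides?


codons = nucleotides / 3
codons = 1026 / 3 = 342

342


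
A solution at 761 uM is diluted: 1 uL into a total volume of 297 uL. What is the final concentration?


C2 = C1 * V1 / V2
C2 = 761 * 1 / 297
C2 = 2.5623 uM

2.5623 uM


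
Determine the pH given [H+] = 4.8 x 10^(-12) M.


pH = -log10([H+])
pH = -log10(4.8 x 10^(-12))
pH = 11.3188

11.3188


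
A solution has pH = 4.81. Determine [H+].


[H+] = 10^(-pH)
[H+] = 10^(-4.81)
[H+] = 1.549e-05 M

1.549e-05 M


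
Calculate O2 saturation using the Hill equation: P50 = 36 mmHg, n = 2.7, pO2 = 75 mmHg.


Y = pO2^n / (P50^n + pO2^n)
Y = 75^2.7 / (36^2.7 + 75^2.7)
Y = 87.89%

87.89%


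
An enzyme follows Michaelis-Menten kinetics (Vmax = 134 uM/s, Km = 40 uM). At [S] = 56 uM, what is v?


v = Vmax * [S] / (Km + [S])
v = 134 * 56 / (40 + 56)
v = 78.1667 uM/s

78.1667 uM/s


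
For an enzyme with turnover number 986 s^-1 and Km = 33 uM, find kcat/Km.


Catalytic efficiency = kcat / Km
= 986 / 33
= 29.8788 uM^-1*s^-1

29.8788 uM^-1*s^-1


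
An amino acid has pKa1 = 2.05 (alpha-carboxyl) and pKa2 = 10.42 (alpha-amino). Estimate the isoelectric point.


pI = (pKa1 + pKa2) / 2
pI = (2.05 + 10.42) / 2
pI = 6.235

6.235


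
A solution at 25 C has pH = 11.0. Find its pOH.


pOH = 14 - pH
pOH = 14 - 11.0
pOH = 3.0

3.0


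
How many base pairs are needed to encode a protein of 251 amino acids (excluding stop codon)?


Each amino acid = 1 codon = 3 bp
bp = 251 * 3 = 753 bp

753 bp


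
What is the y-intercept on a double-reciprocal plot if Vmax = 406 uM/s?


y-intercept = 1/Vmax
= 1/406
= 0.0025 s/uM

0.0025 s/uM


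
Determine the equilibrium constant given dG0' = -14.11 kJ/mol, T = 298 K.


Keq = exp(-dG0 * 1000 / (R * T))
Keq = exp(-(-14.11) * 1000 / (8.314 * 298))
Keq = 297.4041

297.4041


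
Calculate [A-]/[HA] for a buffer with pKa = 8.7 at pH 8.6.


[A-]/[HA] = 10^(pH - pKa)
= 10^(8.6 - 8.7)
= 0.7943

0.7943


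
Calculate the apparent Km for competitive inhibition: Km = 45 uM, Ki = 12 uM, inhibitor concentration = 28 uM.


Km_app = Km * (1 + [I]/Ki)
Km_app = 45 * (1 + 28/12)
Km_app = 150.0 uM

150.0 uM


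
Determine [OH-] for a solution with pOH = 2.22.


[OH-] = 10^(-pOH)
[OH-] = 10^(-2.22)
[OH-] = 0.006 M

0.006 M


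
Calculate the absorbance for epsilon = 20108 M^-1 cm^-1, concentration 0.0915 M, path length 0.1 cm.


A = epsilon * c * l
A = 20108 * 0.0915 * 0.1
A = 183.9882

183.9882


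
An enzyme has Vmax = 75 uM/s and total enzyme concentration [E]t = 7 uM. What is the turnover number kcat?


kcat = Vmax / [E]t
kcat = 75 / 7
kcat = 10.7143 s^-1

10.7143 s^-1


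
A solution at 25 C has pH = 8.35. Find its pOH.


pOH = 14 - pH
pOH = 14 - 8.35
pOH = 5.65

5.65


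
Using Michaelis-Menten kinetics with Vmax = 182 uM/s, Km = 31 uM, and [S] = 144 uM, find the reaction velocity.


v = Vmax * [S] / (Km + [S])
v = 182 * 144 / (31 + 144)
v = 149.76 uM/s

149.76 uM/s


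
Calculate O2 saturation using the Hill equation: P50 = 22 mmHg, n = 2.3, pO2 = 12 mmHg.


Y = pO2^n / (P50^n + pO2^n)
Y = 12^2.3 / (22^2.3 + 12^2.3)
Y = 19.88%

19.88%


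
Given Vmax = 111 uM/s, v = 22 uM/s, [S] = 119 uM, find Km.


Km = [S] * (Vmax - v) / v
Km = 119 * (111 - 22) / 22
Km = 481.4091 uM

481.4091 uM


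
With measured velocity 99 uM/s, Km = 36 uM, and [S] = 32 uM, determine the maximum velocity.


Vmax = v * (Km + [S]) / [S]
Vmax = 99 * (36 + 32) / 32
Vmax = 210.375 uM/s

210.375 uM/s


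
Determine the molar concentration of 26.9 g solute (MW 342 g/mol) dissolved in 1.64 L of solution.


C = (mass / MW) / volume
C = (26.9 / 342) / 1.64
C = 0.048 M

0.048 M


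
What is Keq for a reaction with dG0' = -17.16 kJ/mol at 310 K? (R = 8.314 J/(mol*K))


Keq = exp(-dG0 * 1000 / (R * T))
Keq = exp(-(-17.16) * 1000 / (8.314 * 310))
Keq = 779.0126

779.0126


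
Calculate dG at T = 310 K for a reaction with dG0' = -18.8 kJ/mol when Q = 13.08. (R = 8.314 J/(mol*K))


dG = dG0' + RT * ln(Q) / 1000
dG = -18.8 + 8.314 * 310 * ln(13.08) / 1000
dG = -12.1734 kJ/mol

-12.1734 kJ/mol


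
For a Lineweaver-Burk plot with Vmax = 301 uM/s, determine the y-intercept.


y-intercept = 1/Vmax
= 1/301
= 0.0033 s/uM

0.0033 s/uM


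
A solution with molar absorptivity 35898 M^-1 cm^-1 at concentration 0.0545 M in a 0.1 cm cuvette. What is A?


A = epsilon * c * l
A = 35898 * 0.0545 * 0.1
A = 195.6441

195.6441


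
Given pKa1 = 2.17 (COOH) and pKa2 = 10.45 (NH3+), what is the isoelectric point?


pI = (pKa1 + pKa2) / 2
pI = (2.17 + 10.45) / 2
pI = 6.31

6.31


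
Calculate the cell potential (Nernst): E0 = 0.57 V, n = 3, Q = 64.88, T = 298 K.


E = E0 - (RT/nF) * ln(Q)
E = 0.57 - (8.314 * 298 / (3 * 96485)) * ln(64.88)
E = 0.5343 V

0.5343 V


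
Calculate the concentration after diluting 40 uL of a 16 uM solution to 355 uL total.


C2 = C1 * V1 / V2
C2 = 16 * 40 / 355
C2 = 1.8028 uM

1.8028 uM


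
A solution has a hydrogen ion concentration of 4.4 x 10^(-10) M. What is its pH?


pH = -log10([H+])
pH = -log10(4.4 x 10^(-10))
pH = 9.3565

9.3565


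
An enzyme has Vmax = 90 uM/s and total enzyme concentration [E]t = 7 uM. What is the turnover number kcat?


kcat = Vmax / [E]t
kcat = 90 / 7
kcat = 12.8571 s^-1

12.8571 s^-1


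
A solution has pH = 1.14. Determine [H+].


[H+] = 10^(-pH)
[H+] = 10^(-1.14)
[H+] = 0.0724 M

0.0724 M


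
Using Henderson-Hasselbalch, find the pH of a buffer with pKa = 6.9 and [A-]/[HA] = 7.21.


pH = pKa + log10([A-]/[HA])
pH = 6.9 + log10(7.21)
pH = 7.7579

7.7579


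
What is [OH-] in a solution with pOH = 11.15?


[OH-] = 10^(-pOH)
[OH-] = 10^(-11.15)
[OH-] = 7.079e-12 M

7.079e-12 M


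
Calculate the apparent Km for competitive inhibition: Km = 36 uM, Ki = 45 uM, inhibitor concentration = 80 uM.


Km_app = Km * (1 + [I]/Ki)
Km_app = 36 * (1 + 80/45)
Km_app = 100.0 uM

100.0 uM


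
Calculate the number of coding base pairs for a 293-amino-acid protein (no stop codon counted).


Each amino acid = 1 codon = 3 bp
bp = 293 * 3 = 879 bp

879 bp


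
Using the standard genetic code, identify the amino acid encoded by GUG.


Standard genetic code lookup.
Codon GUG -> Val

Val


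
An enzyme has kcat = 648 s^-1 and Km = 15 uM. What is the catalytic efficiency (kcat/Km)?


Catalytic efficiency = kcat / Km
= 648 / 15
= 43.2 uM^-1*s^-1

43.2 uM^-1*s^-1


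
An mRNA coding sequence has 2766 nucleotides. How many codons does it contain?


codons = nucleotides / 3
codons = 2766 / 3 = 922

922


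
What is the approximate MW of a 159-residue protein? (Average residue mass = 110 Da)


MW = n_residues * 110 Da
MW = 159 * 110
MW = 17490 Da

17490 Da


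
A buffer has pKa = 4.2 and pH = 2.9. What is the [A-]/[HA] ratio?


[A-]/[HA] = 10^(pH - pKa)
= 10^(2.9 - 4.2)
= 0.0501

0.0501


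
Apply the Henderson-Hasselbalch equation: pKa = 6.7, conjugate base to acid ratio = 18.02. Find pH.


pH = pKa + log10([A-]/[HA])
pH = 6.7 + log10(18.02)
pH = 7.9558

7.9558


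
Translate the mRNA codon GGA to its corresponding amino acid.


Standard genetic code lookup.
Codon GGA -> Gly

Gly


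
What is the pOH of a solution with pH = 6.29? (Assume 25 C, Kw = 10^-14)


pOH = 14 - pH
pOH = 14 - 6.29
pOH = 7.71

7.71


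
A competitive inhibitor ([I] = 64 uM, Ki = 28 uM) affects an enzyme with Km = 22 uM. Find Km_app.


Km_app = Km * (1 + [I]/Ki)
Km_app = 22 * (1 + 64/28)
Km_app = 72.2857 uM

72.2857 uM


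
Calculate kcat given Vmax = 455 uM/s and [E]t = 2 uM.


kcat = Vmax / [E]t
kcat = 455 / 2
kcat = 227.5 s^-1

227.5 s^-1


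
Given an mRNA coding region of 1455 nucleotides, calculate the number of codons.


codons = nucleotides / 3
codons = 1455 / 3 = 485

485


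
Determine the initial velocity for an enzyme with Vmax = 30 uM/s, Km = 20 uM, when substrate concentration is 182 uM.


v = Vmax * [S] / (Km + [S])
v = 30 * 182 / (20 + 182)
v = 27.0297 uM/s

27.0297 uM/s


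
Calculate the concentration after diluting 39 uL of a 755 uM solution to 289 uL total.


C2 = C1 * V1 / V2
C2 = 755 * 39 / 289
C2 = 101.8858 uM

101.8858 uM


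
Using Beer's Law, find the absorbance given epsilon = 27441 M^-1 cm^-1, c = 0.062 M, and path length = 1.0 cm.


A = epsilon * c * l
A = 27441 * 0.062 * 1.0
A = 1701.342

1701.342


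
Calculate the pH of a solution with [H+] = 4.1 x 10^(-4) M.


pH = -log10([H+])
pH = -log10(4.1 x 10^(-4))
pH = 3.3872

3.3872


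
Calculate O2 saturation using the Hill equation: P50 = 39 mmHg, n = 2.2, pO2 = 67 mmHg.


Y = pO2^n / (P50^n + pO2^n)
Y = 67^2.2 / (39^2.2 + 67^2.2)
Y = 76.68%

76.68%


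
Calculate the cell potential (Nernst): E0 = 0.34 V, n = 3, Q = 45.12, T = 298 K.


E = E0 - (RT/nF) * ln(Q)
E = 0.34 - (8.314 * 298 / (3 * 96485)) * ln(45.12)
E = 0.3074 V

0.3074 V


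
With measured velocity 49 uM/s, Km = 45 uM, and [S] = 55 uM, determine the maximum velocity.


Vmax = v * (Km + [S]) / [S]
Vmax = 49 * (45 + 55) / 55
Vmax = 89.0909 uM/s

89.0909 uM/s


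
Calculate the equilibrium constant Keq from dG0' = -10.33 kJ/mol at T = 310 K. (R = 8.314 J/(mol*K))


Keq = exp(-dG0 * 1000 / (R * T))
Keq = exp(-(-10.33) * 1000 / (8.314 * 310))
Keq = 55.0371

55.0371


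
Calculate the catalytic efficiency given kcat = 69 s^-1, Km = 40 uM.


Catalytic efficiency = kcat / Km
= 69 / 40
= 1.725 uM^-1*s^-1

1.725 uM^-1*s^-1


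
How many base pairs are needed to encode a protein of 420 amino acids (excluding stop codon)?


Each amino acid = 1 codon = 3 bp
bp = 420 * 3 = 1260 bp

1260 bp


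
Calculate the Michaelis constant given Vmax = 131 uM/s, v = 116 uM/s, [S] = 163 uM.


Km = [S] * (Vmax - v) / v
Km = 163 * (131 - 116) / 116
Km = 21.0776 uM

21.0776 uM


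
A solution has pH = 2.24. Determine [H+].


[H+] = 10^(-pH)
[H+] = 10^(-2.24)
[H+] = 0.0058 M

0.0058 M


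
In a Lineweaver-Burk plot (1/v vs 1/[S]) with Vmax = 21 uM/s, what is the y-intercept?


y-intercept = 1/Vmax
= 1/21
= 0.0476 s/uM

0.0476 s/uM


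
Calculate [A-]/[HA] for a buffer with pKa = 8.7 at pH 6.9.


[A-]/[HA] = 10^(pH - pKa)
= 10^(6.9 - 8.7)
= 0.0158

0.0158


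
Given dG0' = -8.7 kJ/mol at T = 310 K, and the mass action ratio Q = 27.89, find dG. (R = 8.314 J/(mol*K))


dG = dG0' + RT * ln(Q) / 1000
dG = -8.7 + 8.314 * 310 * ln(27.89) / 1000
dG = -0.1219 kJ/mol

-0.1219 kJ/mol


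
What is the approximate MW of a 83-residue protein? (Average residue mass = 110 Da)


MW = n_residues * 110 Da
MW = 83 * 110
MW = 9130 Da

9130 Da


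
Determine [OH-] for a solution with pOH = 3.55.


[OH-] = 10^(-pOH)
[OH-] = 10^(-3.55)
[OH-] = 2.818e-04 M

2.818e-04 M


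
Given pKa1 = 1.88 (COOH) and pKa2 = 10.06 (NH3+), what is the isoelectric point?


pI = (pKa1 + pKa2) / 2
pI = (1.88 + 10.06) / 2
pI = 5.97

5.97


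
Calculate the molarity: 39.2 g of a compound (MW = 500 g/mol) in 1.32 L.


C = (mass / MW) / volume
C = (39.2 / 500) / 1.32
C = 0.0594 M

0.0594 M


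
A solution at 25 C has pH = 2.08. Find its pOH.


pOH = 14 - pH
pOH = 14 - 2.08
pOH = 11.92

11.92


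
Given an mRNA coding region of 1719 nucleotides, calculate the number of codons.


codons = nucleotides / 3
codons = 1719 / 3 = 573

573


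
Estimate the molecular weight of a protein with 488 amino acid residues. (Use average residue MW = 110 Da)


MW = n_residues * 110 Da
MW = 488 * 110
MW = 53680 Da

53680 Da


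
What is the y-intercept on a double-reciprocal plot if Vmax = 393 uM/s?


y-intercept = 1/Vmax
= 1/393
= 0.0025 s/uM

0.0025 s/uM


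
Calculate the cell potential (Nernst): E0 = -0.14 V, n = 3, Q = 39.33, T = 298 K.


E = E0 - (RT/nF) * ln(Q)
E = -0.14 - (8.314 * 298 / (3 * 96485)) * ln(39.33)
E = -0.1714 V

-0.1714 V


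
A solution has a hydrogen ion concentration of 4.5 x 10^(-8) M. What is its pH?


pH = -log10([H+])
pH = -log10(4.5 x 10^(-8))
pH = 7.3468

7.3468


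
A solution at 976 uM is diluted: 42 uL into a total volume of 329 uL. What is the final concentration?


C2 = C1 * V1 / V2
C2 = 976 * 42 / 329
C2 = 124.5957 uM

124.5957 uM


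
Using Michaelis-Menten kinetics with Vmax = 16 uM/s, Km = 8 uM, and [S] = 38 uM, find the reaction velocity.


v = Vmax * [S] / (Km + [S])
v = 16 * 38 / (8 + 38)
v = 13.2174 uM/s

13.2174 uM/s


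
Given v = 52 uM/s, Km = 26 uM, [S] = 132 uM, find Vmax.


Vmax = v * (Km + [S]) / [S]
Vmax = 52 * (26 + 132) / 132
Vmax = 62.2424 uM/s

62.2424 uM/s


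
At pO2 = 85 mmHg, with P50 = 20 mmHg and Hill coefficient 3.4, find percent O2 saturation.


Y = pO2^n / (P50^n + pO2^n)
Y = 85^3.4 / (20^3.4 + 85^3.4)
Y = 99.28%

99.28%


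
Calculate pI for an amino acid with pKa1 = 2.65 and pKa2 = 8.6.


pI = (pKa1 + pKa2) / 2
pI = (2.65 + 8.6) / 2
pI = 5.625

5.625


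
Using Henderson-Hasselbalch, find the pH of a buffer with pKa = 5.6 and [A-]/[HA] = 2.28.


pH = pKa + log10([A-]/[HA])
pH = 5.6 + log10(2.28)
pH = 5.9579

5.9579


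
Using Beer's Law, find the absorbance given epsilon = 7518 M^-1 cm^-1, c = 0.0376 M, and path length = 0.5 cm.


A = epsilon * c * l
A = 7518 * 0.0376 * 0.5
A = 141.3384

141.3384


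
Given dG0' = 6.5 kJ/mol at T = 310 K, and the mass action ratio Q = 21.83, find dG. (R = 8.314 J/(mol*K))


dG = dG0' + RT * ln(Q) / 1000
dG = 6.5 + 8.314 * 310 * ln(21.83) / 1000
dG = 14.4467 kJ/mol

14.4467 kJ/mol


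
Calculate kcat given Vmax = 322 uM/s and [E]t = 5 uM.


kcat = Vmax / [E]t
kcat = 322 / 5
kcat = 64.4 s^-1

64.4 s^-1


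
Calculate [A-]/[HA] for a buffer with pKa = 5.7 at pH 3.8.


[A-]/[HA] = 10^(pH - pKa)
= 10^(3.8 - 5.7)
= 0.0126

0.0126


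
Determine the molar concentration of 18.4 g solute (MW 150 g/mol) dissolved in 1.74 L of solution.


C = (mass / MW) / volume
C = (18.4 / 150) / 1.74
C = 0.0705 M

0.0705 M


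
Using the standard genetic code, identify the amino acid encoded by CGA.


Standard genetic code lookup.
Codon CGA -> Arg

Arg


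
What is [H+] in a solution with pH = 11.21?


[H+] = 10^(-pH)
[H+] = 10^(-11.21)
[H+] = 6.166e-12 M

6.166e-12 M


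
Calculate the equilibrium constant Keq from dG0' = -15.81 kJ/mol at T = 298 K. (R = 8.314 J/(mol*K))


Keq = exp(-dG0 * 1000 / (R * T))
Keq = exp(-(-15.81) * 1000 / (8.314 * 298))
Keq = 590.6641

590.6641


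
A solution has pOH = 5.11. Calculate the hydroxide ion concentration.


[OH-] = 10^(-pOH)
[OH-] = 10^(-5.11)
[OH-] = 7.762e-06 M

7.762e-06 M


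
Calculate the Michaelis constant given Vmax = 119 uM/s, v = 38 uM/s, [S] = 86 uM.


Km = [S] * (Vmax - v) / v
Km = 86 * (119 - 38) / 38
Km = 183.3158 uM

183.3158 uM


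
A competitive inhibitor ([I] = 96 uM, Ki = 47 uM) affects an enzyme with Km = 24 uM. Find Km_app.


Km_app = Km * (1 + [I]/Ki)
Km_app = 24 * (1 + 96/47)
Km_app = 73.0213 uM

73.0213 uM


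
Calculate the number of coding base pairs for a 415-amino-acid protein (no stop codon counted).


Each amino acid = 1 codon = 3 bp
bp = 415 * 3 = 1245 bp

1245 bp


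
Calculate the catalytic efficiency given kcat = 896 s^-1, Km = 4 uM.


Catalytic efficiency = kcat / Km
= 896 / 4
= 224.0 uM^-1*s^-1

224.0 uM^-1*s^-1


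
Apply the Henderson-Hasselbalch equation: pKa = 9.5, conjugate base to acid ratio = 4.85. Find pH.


pH = pKa + log10([A-]/[HA])
pH = 9.5 + log10(4.85)
pH = 10.1857

10.1857


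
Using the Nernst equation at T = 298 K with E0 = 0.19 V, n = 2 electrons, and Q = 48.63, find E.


E = E0 - (RT/nF) * ln(Q)
E = 0.19 - (8.314 * 298 / (2 * 96485)) * ln(48.63)
E = 0.1401 V

0.1401 V


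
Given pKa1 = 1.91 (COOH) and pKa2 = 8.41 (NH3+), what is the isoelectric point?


pI = (pKa1 + pKa2) / 2
pI = (1.91 + 8.41) / 2
pI = 5.16

5.16


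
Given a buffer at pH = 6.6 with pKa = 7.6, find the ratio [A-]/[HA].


[A-]/[HA] = 10^(pH - pKa)
= 10^(6.6 - 7.6)
= 0.1

0.1


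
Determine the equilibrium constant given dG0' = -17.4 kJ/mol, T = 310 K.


Keq = exp(-dG0 * 1000 / (R * T))
Keq = exp(-(-17.4) * 1000 / (8.314 * 310))
Keq = 855.0385

855.0385


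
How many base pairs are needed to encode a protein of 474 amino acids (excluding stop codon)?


Each amino acid = 1 codon = 3 bp
bp = 474 * 3 = 1422 bp

1422 bp


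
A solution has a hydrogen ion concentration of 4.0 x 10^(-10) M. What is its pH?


pH = -log10([H+])
pH = -log10(4.0 x 10^(-10))
pH = 9.3979

9.3979


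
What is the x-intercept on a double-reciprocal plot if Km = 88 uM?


x-intercept = -1/Km
= -1/88
= -0.0114 1/uM

-0.0114 1/uM


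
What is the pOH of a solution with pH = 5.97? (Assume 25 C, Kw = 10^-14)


pOH = 14 - pH
pOH = 14 - 5.97
pOH = 8.03

8.03


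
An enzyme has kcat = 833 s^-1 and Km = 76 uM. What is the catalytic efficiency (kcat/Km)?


Catalytic efficiency = kcat / Km
= 833 / 76
= 10.9605 uM^-1*s^-1

10.9605 uM^-1*s^-1


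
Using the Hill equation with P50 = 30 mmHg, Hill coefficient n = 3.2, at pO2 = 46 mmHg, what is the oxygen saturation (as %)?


Y = pO2^n / (P50^n + pO2^n)
Y = 46^3.2 / (30^3.2 + 46^3.2)
Y = 79.7%

79.7%


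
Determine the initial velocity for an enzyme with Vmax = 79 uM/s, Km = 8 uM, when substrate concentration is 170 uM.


v = Vmax * [S] / (Km + [S])
v = 79 * 170 / (8 + 170)
v = 75.4494 uM/s

75.4494 uM/s


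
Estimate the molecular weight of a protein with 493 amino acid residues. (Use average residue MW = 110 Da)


MW = n_residues * 110 Da
MW = 493 * 110
MW = 54230 Da

54230 Da


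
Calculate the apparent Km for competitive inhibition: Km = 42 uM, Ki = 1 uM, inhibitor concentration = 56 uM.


Km_app = Km * (1 + [I]/Ki)
Km_app = 42 * (1 + 56/1)
Km_app = 2394.0 uM

2394.0 uM


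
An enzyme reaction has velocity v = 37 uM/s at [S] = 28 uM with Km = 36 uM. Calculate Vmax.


Vmax = v * (Km + [S]) / [S]
Vmax = 37 * (36 + 28) / 28
Vmax = 84.5714 uM/s

84.5714 uM/s


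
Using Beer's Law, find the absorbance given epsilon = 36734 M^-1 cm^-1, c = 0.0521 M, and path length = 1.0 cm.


A = epsilon * c * l
A = 36734 * 0.0521 * 1.0
A = 1913.8414

1913.8414


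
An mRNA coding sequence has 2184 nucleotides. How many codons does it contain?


codons = nucleotides / 3
codons = 2184 / 3 = 728

728


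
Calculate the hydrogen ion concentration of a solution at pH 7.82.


[H+] = 10^(-pH)
[H+] = 10^(-7.82)
[H+] = 1.514e-08 M

1.514e-08 M


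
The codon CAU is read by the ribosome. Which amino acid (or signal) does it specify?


Standard genetic code lookup.
Codon CAU -> His

His


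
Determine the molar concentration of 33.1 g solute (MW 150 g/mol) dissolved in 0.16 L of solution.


C = (mass / MW) / volume
C = (33.1 / 150) / 0.16
C = 1.3792 M

1.3792 M


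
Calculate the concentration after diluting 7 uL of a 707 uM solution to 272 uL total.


C2 = C1 * V1 / V2
C2 = 707 * 7 / 272
C2 = 18.1949 uM

18.1949 uM


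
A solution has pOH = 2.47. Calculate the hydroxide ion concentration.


[OH-] = 10^(-pOH)
[OH-] = 10^(-2.47)
[OH-] = 0.0034 M

0.0034 M


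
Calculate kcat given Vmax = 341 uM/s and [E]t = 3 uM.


kcat = Vmax / [E]t
kcat = 341 / 3
kcat = 113.6667 s^-1

113.6667 s^-1


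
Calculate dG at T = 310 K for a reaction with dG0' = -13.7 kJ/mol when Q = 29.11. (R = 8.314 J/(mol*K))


dG = dG0' + RT * ln(Q) / 1000
dG = -13.7 + 8.314 * 310 * ln(29.11) / 1000
dG = -5.0116 kJ/mol

-5.0116 kJ/mol


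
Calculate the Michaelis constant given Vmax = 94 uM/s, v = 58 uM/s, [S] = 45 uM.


Km = [S] * (Vmax - v) / v
Km = 45 * (94 - 58) / 58
Km = 27.931 uM

27.931 uM


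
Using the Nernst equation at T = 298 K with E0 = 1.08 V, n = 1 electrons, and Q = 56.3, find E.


E = E0 - (RT/nF) * ln(Q)
E = 1.08 - (8.314 * 298 / (1 * 96485)) * ln(56.3)
E = 0.9765 V

0.9765 V


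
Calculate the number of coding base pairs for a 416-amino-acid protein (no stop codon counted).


Each amino acid = 1 codon = 3 bp
bp = 416 * 3 = 1248 bp

1248 bp


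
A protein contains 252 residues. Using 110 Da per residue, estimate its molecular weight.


MW = n_residues * 110 Da
MW = 252 * 110
MW = 27720 Da

27720 Da


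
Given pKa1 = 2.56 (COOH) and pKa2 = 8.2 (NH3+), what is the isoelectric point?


pI = (pKa1 + pKa2) / 2
pI = (2.56 + 8.2) / 2
pI = 5.38

5.38


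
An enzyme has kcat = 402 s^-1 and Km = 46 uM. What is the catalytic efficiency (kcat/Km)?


Catalytic efficiency = kcat / Km
= 402 / 46
= 8.7391 uM^-1*s^-1

8.7391 uM^-1*s^-1


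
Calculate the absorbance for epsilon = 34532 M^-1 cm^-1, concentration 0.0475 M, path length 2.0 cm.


A = epsilon * c * l
A = 34532 * 0.0475 * 2.0
A = 3280.54

3280.54


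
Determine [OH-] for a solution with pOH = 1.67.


[OH-] = 10^(-pOH)
[OH-] = 10^(-1.67)
[OH-] = 0.0214 M

0.0214 M


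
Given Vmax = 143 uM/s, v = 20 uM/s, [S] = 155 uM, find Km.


Km = [S] * (Vmax - v) / v
Km = 155 * (143 - 20) / 20
Km = 953.25 uM

953.25 uM


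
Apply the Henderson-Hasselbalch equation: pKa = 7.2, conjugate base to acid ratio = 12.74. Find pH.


pH = pKa + log10([A-]/[HA])
pH = 7.2 + log10(12.74)
pH = 8.3052

8.3052


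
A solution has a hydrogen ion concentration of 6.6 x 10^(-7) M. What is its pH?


pH = -log10([H+])
pH = -log10(6.6 x 10^(-7))
pH = 6.1805

6.1805


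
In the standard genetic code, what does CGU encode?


Standard genetic code lookup.
Codon CGU -> Arg

Arg


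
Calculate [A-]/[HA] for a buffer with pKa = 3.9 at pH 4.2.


[A-]/[HA] = 10^(pH - pKa)
= 10^(4.2 - 3.9)
= 1.9953

1.9953


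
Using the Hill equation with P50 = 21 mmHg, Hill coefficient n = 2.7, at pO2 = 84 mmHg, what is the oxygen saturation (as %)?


Y = pO2^n / (P50^n + pO2^n)
Y = 84^2.7 / (21^2.7 + 84^2.7)
Y = 97.69%

97.69%


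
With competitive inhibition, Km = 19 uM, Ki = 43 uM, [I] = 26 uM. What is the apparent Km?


Km_app = Km * (1 + [I]/Ki)
Km_app = 19 * (1 + 26/43)
Km_app = 30.4884 uM

30.4884 uM


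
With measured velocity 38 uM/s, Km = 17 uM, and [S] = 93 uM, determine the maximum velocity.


Vmax = v * (Km + [S]) / [S]
Vmax = 38 * (17 + 93) / 93
Vmax = 44.9462 uM/s

44.9462 uM/s


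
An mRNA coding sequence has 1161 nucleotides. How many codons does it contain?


codons = nucleotides / 3
codons = 1161 / 3 = 387

387


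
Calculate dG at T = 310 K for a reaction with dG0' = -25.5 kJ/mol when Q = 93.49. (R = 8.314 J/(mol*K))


dG = dG0' + RT * ln(Q) / 1000
dG = -25.5 + 8.314 * 310 * ln(93.49) / 1000
dG = -13.8044 kJ/mol

-13.8044 kJ/mol


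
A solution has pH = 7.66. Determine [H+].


[H+] = 10^(-pH)
[H+] = 10^(-7.66)
[H+] = 2.188e-08 M

2.188e-08 M


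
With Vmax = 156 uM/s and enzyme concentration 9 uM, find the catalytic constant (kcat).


kcat = Vmax / [E]t
kcat = 156 / 9
kcat = 17.3333 s^-1

17.3333 s^-1


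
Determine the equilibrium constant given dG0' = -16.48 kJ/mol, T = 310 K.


Keq = exp(-dG0 * 1000 / (R * T))
Keq = exp(-(-16.48) * 1000 / (8.314 * 310))
Keq = 598.3581

598.3581


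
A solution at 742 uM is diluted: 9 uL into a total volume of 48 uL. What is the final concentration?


C2 = C1 * V1 / V2
C2 = 742 * 9 / 48
C2 = 139.125 uM

139.125 uM


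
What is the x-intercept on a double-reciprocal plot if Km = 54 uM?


x-intercept = -1/Km
= -1/54
= -0.0185 1/uM

-0.0185 1/uM


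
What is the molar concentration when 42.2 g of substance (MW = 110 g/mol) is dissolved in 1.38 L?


C = (mass / MW) / volume
C = (42.2 / 110) / 1.38
C = 0.278 M

0.278 M


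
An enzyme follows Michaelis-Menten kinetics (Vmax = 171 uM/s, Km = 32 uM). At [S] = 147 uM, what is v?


v = Vmax * [S] / (Km + [S])
v = 171 * 147 / (32 + 147)
v = 140.4302 uM/s

140.4302 uM/s


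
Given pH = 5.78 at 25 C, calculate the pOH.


pOH = 14 - pH
pOH = 14 - 5.78
pOH = 8.22

8.22


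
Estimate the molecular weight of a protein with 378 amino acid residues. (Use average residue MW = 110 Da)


MW = n_residues * 110 Da
MW = 378 * 110
MW = 41580 Da

41580 Da
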